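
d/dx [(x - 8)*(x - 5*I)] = 2*x - 8 - 5*I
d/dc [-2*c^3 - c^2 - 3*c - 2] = -6*c^2 - 2*c - 3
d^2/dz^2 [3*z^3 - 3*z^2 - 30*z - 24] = 18*z - 6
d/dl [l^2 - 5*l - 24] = 2*l - 5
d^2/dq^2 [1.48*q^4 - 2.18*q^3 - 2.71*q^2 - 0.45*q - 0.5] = 17.76*q^2 - 13.08*q - 5.42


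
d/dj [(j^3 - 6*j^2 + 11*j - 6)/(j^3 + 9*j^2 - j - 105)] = 3*(5*j^2 + 22*j - 43)/(j^4 + 24*j^3 + 214*j^2 + 840*j + 1225)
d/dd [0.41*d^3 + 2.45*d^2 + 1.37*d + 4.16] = 1.23*d^2 + 4.9*d + 1.37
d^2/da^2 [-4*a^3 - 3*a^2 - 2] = -24*a - 6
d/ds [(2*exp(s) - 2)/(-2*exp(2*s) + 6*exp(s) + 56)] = (-(1 - exp(s))*(2*exp(s) - 3) - exp(2*s) + 3*exp(s) + 28)*exp(s)/(-exp(2*s) + 3*exp(s) + 28)^2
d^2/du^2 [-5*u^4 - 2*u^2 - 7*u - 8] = -60*u^2 - 4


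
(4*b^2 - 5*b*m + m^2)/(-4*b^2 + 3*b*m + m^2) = (-4*b + m)/(4*b + m)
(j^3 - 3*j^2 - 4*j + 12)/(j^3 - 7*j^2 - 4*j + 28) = (j - 3)/(j - 7)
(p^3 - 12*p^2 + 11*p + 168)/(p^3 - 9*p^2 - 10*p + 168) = (p^2 - 5*p - 24)/(p^2 - 2*p - 24)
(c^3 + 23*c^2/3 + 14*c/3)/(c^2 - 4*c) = (3*c^2 + 23*c + 14)/(3*(c - 4))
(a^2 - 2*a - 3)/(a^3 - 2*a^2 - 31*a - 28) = (a - 3)/(a^2 - 3*a - 28)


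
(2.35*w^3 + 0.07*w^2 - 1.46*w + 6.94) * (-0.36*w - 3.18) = -0.846*w^4 - 7.4982*w^3 + 0.303*w^2 + 2.1444*w - 22.0692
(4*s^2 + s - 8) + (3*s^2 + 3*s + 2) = 7*s^2 + 4*s - 6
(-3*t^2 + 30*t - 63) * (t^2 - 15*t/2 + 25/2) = -3*t^4 + 105*t^3/2 - 651*t^2/2 + 1695*t/2 - 1575/2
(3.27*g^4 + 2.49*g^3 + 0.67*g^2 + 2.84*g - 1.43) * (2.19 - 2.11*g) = -6.8997*g^5 + 1.9074*g^4 + 4.0394*g^3 - 4.5251*g^2 + 9.2369*g - 3.1317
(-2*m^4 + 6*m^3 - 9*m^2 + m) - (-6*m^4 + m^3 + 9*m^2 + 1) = 4*m^4 + 5*m^3 - 18*m^2 + m - 1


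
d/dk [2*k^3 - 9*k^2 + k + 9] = 6*k^2 - 18*k + 1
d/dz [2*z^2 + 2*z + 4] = 4*z + 2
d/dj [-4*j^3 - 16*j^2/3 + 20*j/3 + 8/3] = -12*j^2 - 32*j/3 + 20/3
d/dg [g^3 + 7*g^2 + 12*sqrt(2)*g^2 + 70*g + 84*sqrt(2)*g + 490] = 3*g^2 + 14*g + 24*sqrt(2)*g + 70 + 84*sqrt(2)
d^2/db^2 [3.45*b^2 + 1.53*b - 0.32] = 6.90000000000000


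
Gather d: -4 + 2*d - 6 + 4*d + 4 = 6*d - 6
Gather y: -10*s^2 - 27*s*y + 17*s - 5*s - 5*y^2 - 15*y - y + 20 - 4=-10*s^2 + 12*s - 5*y^2 + y*(-27*s - 16) + 16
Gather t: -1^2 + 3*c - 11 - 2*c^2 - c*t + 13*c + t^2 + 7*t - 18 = -2*c^2 + 16*c + t^2 + t*(7 - c) - 30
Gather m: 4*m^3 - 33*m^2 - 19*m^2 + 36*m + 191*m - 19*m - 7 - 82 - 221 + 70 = 4*m^3 - 52*m^2 + 208*m - 240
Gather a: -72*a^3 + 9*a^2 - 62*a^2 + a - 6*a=-72*a^3 - 53*a^2 - 5*a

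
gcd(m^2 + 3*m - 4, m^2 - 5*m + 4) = m - 1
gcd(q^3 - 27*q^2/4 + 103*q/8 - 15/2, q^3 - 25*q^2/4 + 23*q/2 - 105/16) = q^2 - 11*q/4 + 15/8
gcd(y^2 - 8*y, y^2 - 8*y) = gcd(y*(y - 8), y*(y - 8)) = y^2 - 8*y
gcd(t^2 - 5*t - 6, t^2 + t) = t + 1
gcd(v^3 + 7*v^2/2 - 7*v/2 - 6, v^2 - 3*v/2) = v - 3/2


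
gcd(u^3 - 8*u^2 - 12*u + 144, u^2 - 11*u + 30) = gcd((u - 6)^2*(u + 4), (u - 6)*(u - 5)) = u - 6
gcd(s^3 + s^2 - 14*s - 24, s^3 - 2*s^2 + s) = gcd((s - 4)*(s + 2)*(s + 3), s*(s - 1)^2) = 1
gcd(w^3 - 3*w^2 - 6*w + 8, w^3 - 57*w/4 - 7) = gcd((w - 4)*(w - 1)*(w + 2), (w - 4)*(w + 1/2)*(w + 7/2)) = w - 4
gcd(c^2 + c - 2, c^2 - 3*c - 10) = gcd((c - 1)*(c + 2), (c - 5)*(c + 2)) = c + 2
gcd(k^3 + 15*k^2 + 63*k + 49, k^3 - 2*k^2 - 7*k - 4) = k + 1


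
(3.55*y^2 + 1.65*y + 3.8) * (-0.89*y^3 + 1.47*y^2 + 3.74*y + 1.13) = -3.1595*y^5 + 3.75*y^4 + 12.3205*y^3 + 15.7685*y^2 + 16.0765*y + 4.294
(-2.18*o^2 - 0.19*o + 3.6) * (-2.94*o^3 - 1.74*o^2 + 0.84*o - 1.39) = 6.4092*o^5 + 4.3518*o^4 - 12.0846*o^3 - 3.3934*o^2 + 3.2881*o - 5.004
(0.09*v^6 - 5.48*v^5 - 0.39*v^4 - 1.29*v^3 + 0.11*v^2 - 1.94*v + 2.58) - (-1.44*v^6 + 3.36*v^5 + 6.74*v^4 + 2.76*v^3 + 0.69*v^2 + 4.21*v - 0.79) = 1.53*v^6 - 8.84*v^5 - 7.13*v^4 - 4.05*v^3 - 0.58*v^2 - 6.15*v + 3.37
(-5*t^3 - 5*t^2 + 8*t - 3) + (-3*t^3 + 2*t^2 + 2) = -8*t^3 - 3*t^2 + 8*t - 1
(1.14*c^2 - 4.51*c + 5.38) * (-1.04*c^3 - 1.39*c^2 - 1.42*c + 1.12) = -1.1856*c^5 + 3.1058*c^4 - 0.945100000000001*c^3 + 0.2028*c^2 - 12.6908*c + 6.0256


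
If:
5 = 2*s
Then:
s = 5/2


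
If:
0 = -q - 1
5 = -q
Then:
No Solution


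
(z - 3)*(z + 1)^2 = z^3 - z^2 - 5*z - 3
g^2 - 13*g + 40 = (g - 8)*(g - 5)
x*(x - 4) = x^2 - 4*x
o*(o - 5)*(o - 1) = o^3 - 6*o^2 + 5*o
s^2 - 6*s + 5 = (s - 5)*(s - 1)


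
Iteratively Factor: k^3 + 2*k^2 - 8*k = (k - 2)*(k^2 + 4*k) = (k - 2)*(k + 4)*(k)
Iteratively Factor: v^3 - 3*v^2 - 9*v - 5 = (v + 1)*(v^2 - 4*v - 5) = (v + 1)^2*(v - 5)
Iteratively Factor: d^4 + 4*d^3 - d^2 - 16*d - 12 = (d - 2)*(d^3 + 6*d^2 + 11*d + 6) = (d - 2)*(d + 1)*(d^2 + 5*d + 6) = (d - 2)*(d + 1)*(d + 3)*(d + 2)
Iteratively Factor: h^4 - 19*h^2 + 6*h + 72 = (h + 2)*(h^3 - 2*h^2 - 15*h + 36) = (h + 2)*(h + 4)*(h^2 - 6*h + 9) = (h - 3)*(h + 2)*(h + 4)*(h - 3)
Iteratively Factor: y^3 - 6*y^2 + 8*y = (y)*(y^2 - 6*y + 8) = y*(y - 4)*(y - 2)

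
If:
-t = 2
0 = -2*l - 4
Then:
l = -2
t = -2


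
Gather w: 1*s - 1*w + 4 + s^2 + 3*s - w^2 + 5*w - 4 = s^2 + 4*s - w^2 + 4*w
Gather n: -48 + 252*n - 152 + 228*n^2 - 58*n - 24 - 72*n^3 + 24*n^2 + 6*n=-72*n^3 + 252*n^2 + 200*n - 224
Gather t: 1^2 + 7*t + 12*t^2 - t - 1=12*t^2 + 6*t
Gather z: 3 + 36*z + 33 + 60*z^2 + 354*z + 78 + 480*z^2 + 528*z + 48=540*z^2 + 918*z + 162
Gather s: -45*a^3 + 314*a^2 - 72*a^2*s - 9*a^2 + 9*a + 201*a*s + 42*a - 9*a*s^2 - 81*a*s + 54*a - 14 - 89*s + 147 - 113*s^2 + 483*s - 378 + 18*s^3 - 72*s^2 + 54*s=-45*a^3 + 305*a^2 + 105*a + 18*s^3 + s^2*(-9*a - 185) + s*(-72*a^2 + 120*a + 448) - 245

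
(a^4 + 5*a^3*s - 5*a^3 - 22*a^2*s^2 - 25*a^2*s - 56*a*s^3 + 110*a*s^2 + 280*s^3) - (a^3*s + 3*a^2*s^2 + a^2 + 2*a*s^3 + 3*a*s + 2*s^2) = a^4 + 4*a^3*s - 5*a^3 - 25*a^2*s^2 - 25*a^2*s - a^2 - 58*a*s^3 + 110*a*s^2 - 3*a*s + 280*s^3 - 2*s^2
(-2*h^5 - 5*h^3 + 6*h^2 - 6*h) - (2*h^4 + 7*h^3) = -2*h^5 - 2*h^4 - 12*h^3 + 6*h^2 - 6*h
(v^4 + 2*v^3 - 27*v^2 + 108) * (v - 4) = v^5 - 2*v^4 - 35*v^3 + 108*v^2 + 108*v - 432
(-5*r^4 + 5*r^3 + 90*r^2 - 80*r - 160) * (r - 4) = -5*r^5 + 25*r^4 + 70*r^3 - 440*r^2 + 160*r + 640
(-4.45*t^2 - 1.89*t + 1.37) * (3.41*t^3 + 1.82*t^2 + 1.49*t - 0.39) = -15.1745*t^5 - 14.5439*t^4 - 5.3986*t^3 + 1.4128*t^2 + 2.7784*t - 0.5343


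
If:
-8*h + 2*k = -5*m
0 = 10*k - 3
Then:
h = 5*m/8 + 3/40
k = 3/10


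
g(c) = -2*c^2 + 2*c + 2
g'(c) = 2 - 4*c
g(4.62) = -31.45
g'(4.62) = -16.48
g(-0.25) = 1.38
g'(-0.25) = 3.00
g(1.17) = 1.60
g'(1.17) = -2.68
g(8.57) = -127.75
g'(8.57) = -32.28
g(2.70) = -7.18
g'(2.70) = -8.80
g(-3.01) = -22.14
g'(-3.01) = 14.04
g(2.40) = -4.72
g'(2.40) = -7.60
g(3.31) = -13.29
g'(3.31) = -11.24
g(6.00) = -58.00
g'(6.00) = -22.00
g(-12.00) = -310.00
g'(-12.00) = 50.00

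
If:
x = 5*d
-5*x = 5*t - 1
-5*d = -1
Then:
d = 1/5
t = -4/5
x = 1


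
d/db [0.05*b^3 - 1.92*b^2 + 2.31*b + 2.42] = 0.15*b^2 - 3.84*b + 2.31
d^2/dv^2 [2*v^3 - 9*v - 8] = 12*v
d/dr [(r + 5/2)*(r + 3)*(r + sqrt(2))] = 3*r^2 + 2*sqrt(2)*r + 11*r + 15/2 + 11*sqrt(2)/2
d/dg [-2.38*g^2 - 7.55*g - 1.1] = -4.76*g - 7.55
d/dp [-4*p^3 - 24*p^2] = 12*p*(-p - 4)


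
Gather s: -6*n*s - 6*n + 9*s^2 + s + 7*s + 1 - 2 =-6*n + 9*s^2 + s*(8 - 6*n) - 1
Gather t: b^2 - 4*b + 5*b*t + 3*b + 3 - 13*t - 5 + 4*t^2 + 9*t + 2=b^2 - b + 4*t^2 + t*(5*b - 4)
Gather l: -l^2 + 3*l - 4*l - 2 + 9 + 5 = -l^2 - l + 12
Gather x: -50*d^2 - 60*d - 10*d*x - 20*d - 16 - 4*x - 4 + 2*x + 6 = -50*d^2 - 80*d + x*(-10*d - 2) - 14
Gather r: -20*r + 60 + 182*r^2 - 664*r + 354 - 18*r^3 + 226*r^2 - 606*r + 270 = -18*r^3 + 408*r^2 - 1290*r + 684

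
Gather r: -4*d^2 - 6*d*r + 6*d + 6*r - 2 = -4*d^2 + 6*d + r*(6 - 6*d) - 2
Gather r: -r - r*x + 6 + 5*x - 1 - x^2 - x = r*(-x - 1) - x^2 + 4*x + 5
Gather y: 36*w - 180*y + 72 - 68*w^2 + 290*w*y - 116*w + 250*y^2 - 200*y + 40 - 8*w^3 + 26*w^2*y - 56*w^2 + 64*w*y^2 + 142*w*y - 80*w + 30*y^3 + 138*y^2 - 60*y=-8*w^3 - 124*w^2 - 160*w + 30*y^3 + y^2*(64*w + 388) + y*(26*w^2 + 432*w - 440) + 112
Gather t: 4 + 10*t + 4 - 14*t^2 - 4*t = -14*t^2 + 6*t + 8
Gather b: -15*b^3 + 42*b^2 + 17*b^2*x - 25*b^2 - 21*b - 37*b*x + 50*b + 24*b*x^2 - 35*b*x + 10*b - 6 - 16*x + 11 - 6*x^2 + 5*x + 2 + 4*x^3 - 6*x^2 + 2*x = -15*b^3 + b^2*(17*x + 17) + b*(24*x^2 - 72*x + 39) + 4*x^3 - 12*x^2 - 9*x + 7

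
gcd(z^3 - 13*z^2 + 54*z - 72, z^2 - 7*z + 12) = z^2 - 7*z + 12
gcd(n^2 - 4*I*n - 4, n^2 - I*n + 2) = n - 2*I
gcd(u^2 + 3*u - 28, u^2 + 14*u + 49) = u + 7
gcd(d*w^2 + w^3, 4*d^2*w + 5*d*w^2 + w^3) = d*w + w^2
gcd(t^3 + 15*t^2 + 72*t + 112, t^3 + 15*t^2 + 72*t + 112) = t^3 + 15*t^2 + 72*t + 112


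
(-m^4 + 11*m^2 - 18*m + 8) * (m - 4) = -m^5 + 4*m^4 + 11*m^3 - 62*m^2 + 80*m - 32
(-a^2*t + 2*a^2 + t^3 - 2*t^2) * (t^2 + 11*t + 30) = -a^2*t^3 - 9*a^2*t^2 - 8*a^2*t + 60*a^2 + t^5 + 9*t^4 + 8*t^3 - 60*t^2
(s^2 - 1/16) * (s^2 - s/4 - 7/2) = s^4 - s^3/4 - 57*s^2/16 + s/64 + 7/32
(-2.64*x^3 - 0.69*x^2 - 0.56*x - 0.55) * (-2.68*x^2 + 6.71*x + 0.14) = 7.0752*x^5 - 15.8652*x^4 - 3.4987*x^3 - 2.3802*x^2 - 3.7689*x - 0.077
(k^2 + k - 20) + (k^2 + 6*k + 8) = 2*k^2 + 7*k - 12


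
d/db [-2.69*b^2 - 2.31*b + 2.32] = -5.38*b - 2.31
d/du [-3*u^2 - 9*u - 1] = -6*u - 9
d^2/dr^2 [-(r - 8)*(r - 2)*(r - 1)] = 22 - 6*r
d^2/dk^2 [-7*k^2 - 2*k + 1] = -14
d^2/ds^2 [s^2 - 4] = 2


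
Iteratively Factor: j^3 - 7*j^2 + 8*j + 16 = (j + 1)*(j^2 - 8*j + 16) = (j - 4)*(j + 1)*(j - 4)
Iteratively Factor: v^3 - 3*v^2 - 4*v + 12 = (v - 2)*(v^2 - v - 6) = (v - 2)*(v + 2)*(v - 3)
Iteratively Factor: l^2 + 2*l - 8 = (l + 4)*(l - 2)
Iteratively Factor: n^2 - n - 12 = (n + 3)*(n - 4)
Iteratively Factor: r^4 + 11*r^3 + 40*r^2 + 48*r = (r + 3)*(r^3 + 8*r^2 + 16*r) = r*(r + 3)*(r^2 + 8*r + 16) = r*(r + 3)*(r + 4)*(r + 4)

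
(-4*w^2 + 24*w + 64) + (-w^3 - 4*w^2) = -w^3 - 8*w^2 + 24*w + 64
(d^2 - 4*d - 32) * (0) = 0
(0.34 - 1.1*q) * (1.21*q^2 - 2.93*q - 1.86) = -1.331*q^3 + 3.6344*q^2 + 1.0498*q - 0.6324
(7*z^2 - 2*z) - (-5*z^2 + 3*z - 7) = 12*z^2 - 5*z + 7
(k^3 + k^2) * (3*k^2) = 3*k^5 + 3*k^4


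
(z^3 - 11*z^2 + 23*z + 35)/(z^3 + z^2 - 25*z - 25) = (z - 7)/(z + 5)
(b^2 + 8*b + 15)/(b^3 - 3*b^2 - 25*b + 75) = (b + 3)/(b^2 - 8*b + 15)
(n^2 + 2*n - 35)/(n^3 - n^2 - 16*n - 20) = (n + 7)/(n^2 + 4*n + 4)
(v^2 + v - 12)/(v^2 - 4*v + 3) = (v + 4)/(v - 1)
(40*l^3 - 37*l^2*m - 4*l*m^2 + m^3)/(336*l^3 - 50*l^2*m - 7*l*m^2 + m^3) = (5*l^2 - 4*l*m - m^2)/(42*l^2 - l*m - m^2)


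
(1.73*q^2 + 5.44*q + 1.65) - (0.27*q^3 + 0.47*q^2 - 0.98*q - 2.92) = -0.27*q^3 + 1.26*q^2 + 6.42*q + 4.57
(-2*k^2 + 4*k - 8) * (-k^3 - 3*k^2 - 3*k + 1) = 2*k^5 + 2*k^4 + 2*k^3 + 10*k^2 + 28*k - 8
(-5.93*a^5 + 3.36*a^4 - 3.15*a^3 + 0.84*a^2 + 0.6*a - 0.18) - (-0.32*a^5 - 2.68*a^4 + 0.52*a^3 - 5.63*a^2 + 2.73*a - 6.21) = -5.61*a^5 + 6.04*a^4 - 3.67*a^3 + 6.47*a^2 - 2.13*a + 6.03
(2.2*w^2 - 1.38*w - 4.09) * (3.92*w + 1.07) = 8.624*w^3 - 3.0556*w^2 - 17.5094*w - 4.3763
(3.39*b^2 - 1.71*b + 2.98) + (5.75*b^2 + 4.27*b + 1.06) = 9.14*b^2 + 2.56*b + 4.04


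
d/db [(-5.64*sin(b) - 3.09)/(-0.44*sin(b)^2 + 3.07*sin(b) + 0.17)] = (-2.4816*sin(b)^2 - 2.7192*sin(b) + 8.5275)*cos(b)/(0.1936*sin(b)^4 - 2.7016*sin(b)^3 + 9.2753*sin(b)^2 + 1.0438*sin(b) + 0.0289)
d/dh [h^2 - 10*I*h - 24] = 2*h - 10*I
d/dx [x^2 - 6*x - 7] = 2*x - 6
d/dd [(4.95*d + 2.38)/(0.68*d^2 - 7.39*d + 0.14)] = (-3.366*d^2 - 3.2368*d + 18.2812)/(0.4624*d^4 - 10.0504*d^3 + 54.8025*d^2 - 2.0692*d + 0.0196)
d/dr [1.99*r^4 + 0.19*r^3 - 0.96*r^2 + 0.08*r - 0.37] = 7.96*r^3 + 0.57*r^2 - 1.92*r + 0.08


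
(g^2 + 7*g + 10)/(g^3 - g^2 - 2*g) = (g^2 + 7*g + 10)/(g*(g^2 - g - 2))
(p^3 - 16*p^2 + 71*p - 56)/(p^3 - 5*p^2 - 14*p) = (p^2 - 9*p + 8)/(p*(p + 2))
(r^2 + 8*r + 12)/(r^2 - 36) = (r + 2)/(r - 6)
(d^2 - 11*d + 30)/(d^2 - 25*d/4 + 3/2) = 4*(d - 5)/(4*d - 1)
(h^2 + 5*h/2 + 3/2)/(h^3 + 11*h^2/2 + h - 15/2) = (h + 1)/(h^2 + 4*h - 5)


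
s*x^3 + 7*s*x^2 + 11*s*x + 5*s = (x + 1)*(x + 5)*(s*x + s)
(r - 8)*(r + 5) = r^2 - 3*r - 40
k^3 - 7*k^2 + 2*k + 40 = (k - 5)*(k - 4)*(k + 2)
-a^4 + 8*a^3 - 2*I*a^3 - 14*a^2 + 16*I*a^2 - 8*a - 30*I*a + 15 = (a - 5)*(a - 3)*(-I*a + 1)^2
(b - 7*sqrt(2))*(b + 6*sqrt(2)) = b^2 - sqrt(2)*b - 84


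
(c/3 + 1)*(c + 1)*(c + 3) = c^3/3 + 7*c^2/3 + 5*c + 3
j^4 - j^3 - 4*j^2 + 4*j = j*(j - 2)*(j - 1)*(j + 2)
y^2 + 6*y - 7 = (y - 1)*(y + 7)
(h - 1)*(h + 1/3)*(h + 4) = h^3 + 10*h^2/3 - 3*h - 4/3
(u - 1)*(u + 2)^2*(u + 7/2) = u^4 + 13*u^3/2 + 21*u^2/2 - 4*u - 14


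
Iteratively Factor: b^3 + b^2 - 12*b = (b - 3)*(b^2 + 4*b) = (b - 3)*(b + 4)*(b)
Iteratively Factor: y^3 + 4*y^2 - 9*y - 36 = (y + 3)*(y^2 + y - 12) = (y - 3)*(y + 3)*(y + 4)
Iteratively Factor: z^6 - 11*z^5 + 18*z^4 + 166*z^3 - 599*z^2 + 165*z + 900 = (z - 3)*(z^5 - 8*z^4 - 6*z^3 + 148*z^2 - 155*z - 300) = (z - 3)*(z + 1)*(z^4 - 9*z^3 + 3*z^2 + 145*z - 300) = (z - 5)*(z - 3)*(z + 1)*(z^3 - 4*z^2 - 17*z + 60) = (z - 5)*(z - 3)^2*(z + 1)*(z^2 - z - 20) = (z - 5)*(z - 3)^2*(z + 1)*(z + 4)*(z - 5)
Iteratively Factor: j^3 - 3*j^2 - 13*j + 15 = (j - 1)*(j^2 - 2*j - 15) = (j - 5)*(j - 1)*(j + 3)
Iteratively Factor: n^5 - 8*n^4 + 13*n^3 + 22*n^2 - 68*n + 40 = (n - 1)*(n^4 - 7*n^3 + 6*n^2 + 28*n - 40) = (n - 2)*(n - 1)*(n^3 - 5*n^2 - 4*n + 20) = (n - 2)*(n - 1)*(n + 2)*(n^2 - 7*n + 10) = (n - 5)*(n - 2)*(n - 1)*(n + 2)*(n - 2)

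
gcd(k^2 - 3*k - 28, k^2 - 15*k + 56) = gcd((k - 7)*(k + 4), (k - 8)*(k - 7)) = k - 7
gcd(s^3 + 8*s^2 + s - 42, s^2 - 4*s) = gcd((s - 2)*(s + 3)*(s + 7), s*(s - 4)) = 1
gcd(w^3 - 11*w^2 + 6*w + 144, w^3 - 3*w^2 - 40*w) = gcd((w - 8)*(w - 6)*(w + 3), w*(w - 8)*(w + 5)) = w - 8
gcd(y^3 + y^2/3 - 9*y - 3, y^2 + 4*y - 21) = y - 3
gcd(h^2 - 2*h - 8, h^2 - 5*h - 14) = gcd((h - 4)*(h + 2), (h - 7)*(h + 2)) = h + 2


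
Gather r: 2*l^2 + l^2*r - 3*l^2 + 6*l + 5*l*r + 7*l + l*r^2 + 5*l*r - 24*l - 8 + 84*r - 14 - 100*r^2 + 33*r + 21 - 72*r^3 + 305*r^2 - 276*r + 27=-l^2 - 11*l - 72*r^3 + r^2*(l + 205) + r*(l^2 + 10*l - 159) + 26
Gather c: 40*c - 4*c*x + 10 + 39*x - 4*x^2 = c*(40 - 4*x) - 4*x^2 + 39*x + 10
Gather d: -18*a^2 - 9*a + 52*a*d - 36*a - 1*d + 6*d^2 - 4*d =-18*a^2 - 45*a + 6*d^2 + d*(52*a - 5)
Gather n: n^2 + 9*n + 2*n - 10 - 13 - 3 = n^2 + 11*n - 26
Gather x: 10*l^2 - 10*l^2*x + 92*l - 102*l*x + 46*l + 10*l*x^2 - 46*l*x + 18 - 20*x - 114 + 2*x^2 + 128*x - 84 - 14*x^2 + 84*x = 10*l^2 + 138*l + x^2*(10*l - 12) + x*(-10*l^2 - 148*l + 192) - 180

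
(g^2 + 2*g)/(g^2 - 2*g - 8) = g/(g - 4)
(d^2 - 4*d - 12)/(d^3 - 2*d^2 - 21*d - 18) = (d + 2)/(d^2 + 4*d + 3)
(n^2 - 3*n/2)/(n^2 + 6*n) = (n - 3/2)/(n + 6)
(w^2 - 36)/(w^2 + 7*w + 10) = (w^2 - 36)/(w^2 + 7*w + 10)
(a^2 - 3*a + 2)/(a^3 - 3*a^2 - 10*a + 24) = (a - 1)/(a^2 - a - 12)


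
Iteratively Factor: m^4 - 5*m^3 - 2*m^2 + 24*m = (m + 2)*(m^3 - 7*m^2 + 12*m) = (m - 3)*(m + 2)*(m^2 - 4*m) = m*(m - 3)*(m + 2)*(m - 4)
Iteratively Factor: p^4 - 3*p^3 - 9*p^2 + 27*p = (p)*(p^3 - 3*p^2 - 9*p + 27) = p*(p - 3)*(p^2 - 9) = p*(p - 3)*(p + 3)*(p - 3)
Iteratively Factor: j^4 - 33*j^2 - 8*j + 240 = (j - 5)*(j^3 + 5*j^2 - 8*j - 48) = (j - 5)*(j - 3)*(j^2 + 8*j + 16) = (j - 5)*(j - 3)*(j + 4)*(j + 4)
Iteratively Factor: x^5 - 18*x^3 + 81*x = (x)*(x^4 - 18*x^2 + 81) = x*(x - 3)*(x^3 + 3*x^2 - 9*x - 27) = x*(x - 3)*(x + 3)*(x^2 - 9) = x*(x - 3)^2*(x + 3)*(x + 3)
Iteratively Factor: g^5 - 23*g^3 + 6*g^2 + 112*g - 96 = (g + 4)*(g^4 - 4*g^3 - 7*g^2 + 34*g - 24) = (g + 3)*(g + 4)*(g^3 - 7*g^2 + 14*g - 8) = (g - 4)*(g + 3)*(g + 4)*(g^2 - 3*g + 2) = (g - 4)*(g - 2)*(g + 3)*(g + 4)*(g - 1)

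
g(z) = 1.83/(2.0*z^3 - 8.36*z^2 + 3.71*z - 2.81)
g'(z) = 1.83*(-6.0*z^2 + 16.72*z - 3.71)/(2.0*z^3 - 8.36*z^2 + 3.71*z - 2.81)^2 = (-10.98*z^2 + 30.5976*z - 6.7893)/(2.0*z^3 - 8.36*z^2 + 3.71*z - 2.81)^2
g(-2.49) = -0.02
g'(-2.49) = -0.02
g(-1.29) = -0.07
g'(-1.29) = -0.10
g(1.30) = -0.24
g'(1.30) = 0.24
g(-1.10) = -0.09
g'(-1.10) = -0.14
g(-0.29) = -0.39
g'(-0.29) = -0.77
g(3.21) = -0.17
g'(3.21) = -0.18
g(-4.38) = -0.01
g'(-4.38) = -0.00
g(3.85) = 1.08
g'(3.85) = -18.10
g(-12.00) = -0.00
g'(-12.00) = -0.00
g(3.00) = -0.14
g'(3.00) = -0.08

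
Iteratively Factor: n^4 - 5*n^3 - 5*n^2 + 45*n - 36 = (n + 3)*(n^3 - 8*n^2 + 19*n - 12) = (n - 4)*(n + 3)*(n^2 - 4*n + 3) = (n - 4)*(n - 3)*(n + 3)*(n - 1)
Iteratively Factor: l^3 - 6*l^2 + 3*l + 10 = (l - 2)*(l^2 - 4*l - 5) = (l - 2)*(l + 1)*(l - 5)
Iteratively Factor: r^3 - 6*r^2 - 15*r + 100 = (r - 5)*(r^2 - r - 20) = (r - 5)*(r + 4)*(r - 5)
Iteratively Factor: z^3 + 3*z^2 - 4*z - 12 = (z + 2)*(z^2 + z - 6) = (z - 2)*(z + 2)*(z + 3)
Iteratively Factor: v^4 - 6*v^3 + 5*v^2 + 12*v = (v + 1)*(v^3 - 7*v^2 + 12*v) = (v - 4)*(v + 1)*(v^2 - 3*v) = v*(v - 4)*(v + 1)*(v - 3)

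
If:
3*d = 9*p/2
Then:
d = 3*p/2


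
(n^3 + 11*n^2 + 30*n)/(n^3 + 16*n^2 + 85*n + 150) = n/(n + 5)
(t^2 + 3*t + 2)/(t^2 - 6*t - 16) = (t + 1)/(t - 8)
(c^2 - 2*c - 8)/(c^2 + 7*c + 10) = (c - 4)/(c + 5)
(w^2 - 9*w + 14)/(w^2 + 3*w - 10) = (w - 7)/(w + 5)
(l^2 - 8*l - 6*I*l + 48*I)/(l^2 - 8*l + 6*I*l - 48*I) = (l - 6*I)/(l + 6*I)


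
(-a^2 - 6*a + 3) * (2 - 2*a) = 2*a^3 + 10*a^2 - 18*a + 6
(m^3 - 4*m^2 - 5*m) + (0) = m^3 - 4*m^2 - 5*m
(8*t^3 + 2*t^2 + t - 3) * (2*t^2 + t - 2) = 16*t^5 + 12*t^4 - 12*t^3 - 9*t^2 - 5*t + 6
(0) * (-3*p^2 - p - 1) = 0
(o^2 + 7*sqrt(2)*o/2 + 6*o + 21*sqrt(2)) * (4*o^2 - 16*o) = 4*o^4 + 8*o^3 + 14*sqrt(2)*o^3 - 96*o^2 + 28*sqrt(2)*o^2 - 336*sqrt(2)*o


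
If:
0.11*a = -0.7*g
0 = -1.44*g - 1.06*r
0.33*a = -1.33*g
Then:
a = 0.00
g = 0.00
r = 0.00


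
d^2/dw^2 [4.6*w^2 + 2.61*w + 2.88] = 9.20000000000000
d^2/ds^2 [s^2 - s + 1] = 2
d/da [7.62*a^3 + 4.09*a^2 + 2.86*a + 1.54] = 22.86*a^2 + 8.18*a + 2.86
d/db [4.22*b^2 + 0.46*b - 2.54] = 8.44*b + 0.46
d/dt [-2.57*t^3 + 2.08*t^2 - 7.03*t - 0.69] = -7.71*t^2 + 4.16*t - 7.03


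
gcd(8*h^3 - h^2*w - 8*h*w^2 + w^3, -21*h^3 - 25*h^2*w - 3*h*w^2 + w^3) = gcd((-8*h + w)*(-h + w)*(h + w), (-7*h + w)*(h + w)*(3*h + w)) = h + w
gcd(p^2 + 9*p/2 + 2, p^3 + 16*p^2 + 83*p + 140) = p + 4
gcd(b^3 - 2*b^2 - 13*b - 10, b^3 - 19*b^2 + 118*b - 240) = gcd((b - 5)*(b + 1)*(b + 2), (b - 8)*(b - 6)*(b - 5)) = b - 5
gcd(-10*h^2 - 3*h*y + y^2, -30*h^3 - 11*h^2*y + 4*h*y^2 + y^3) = 2*h + y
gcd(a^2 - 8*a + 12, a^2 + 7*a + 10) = 1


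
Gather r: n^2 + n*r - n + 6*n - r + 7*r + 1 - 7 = n^2 + 5*n + r*(n + 6) - 6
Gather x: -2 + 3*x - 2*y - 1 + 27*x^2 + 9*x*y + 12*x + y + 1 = 27*x^2 + x*(9*y + 15) - y - 2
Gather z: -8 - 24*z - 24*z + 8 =-48*z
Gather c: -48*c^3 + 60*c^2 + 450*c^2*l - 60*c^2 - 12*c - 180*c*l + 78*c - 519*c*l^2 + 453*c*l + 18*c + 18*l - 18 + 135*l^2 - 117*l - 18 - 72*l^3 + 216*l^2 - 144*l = -48*c^3 + 450*c^2*l + c*(-519*l^2 + 273*l + 84) - 72*l^3 + 351*l^2 - 243*l - 36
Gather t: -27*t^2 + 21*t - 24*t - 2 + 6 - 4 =-27*t^2 - 3*t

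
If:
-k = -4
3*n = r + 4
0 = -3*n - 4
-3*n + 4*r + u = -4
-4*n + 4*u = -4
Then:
No Solution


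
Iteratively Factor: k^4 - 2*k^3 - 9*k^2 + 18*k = (k + 3)*(k^3 - 5*k^2 + 6*k) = (k - 2)*(k + 3)*(k^2 - 3*k) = (k - 3)*(k - 2)*(k + 3)*(k)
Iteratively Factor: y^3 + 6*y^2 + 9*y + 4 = (y + 1)*(y^2 + 5*y + 4) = (y + 1)^2*(y + 4)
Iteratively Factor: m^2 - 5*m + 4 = (m - 1)*(m - 4)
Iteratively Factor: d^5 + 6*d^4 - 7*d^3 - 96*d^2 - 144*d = (d + 4)*(d^4 + 2*d^3 - 15*d^2 - 36*d) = (d - 4)*(d + 4)*(d^3 + 6*d^2 + 9*d) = (d - 4)*(d + 3)*(d + 4)*(d^2 + 3*d) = d*(d - 4)*(d + 3)*(d + 4)*(d + 3)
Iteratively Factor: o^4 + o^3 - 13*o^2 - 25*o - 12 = (o + 1)*(o^3 - 13*o - 12) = (o + 1)^2*(o^2 - o - 12) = (o + 1)^2*(o + 3)*(o - 4)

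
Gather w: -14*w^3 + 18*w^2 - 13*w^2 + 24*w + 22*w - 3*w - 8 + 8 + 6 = -14*w^3 + 5*w^2 + 43*w + 6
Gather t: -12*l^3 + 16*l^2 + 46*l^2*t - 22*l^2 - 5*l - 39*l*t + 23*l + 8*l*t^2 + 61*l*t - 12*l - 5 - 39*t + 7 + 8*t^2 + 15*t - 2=-12*l^3 - 6*l^2 + 6*l + t^2*(8*l + 8) + t*(46*l^2 + 22*l - 24)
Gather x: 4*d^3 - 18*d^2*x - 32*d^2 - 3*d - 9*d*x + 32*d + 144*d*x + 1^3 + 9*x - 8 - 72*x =4*d^3 - 32*d^2 + 29*d + x*(-18*d^2 + 135*d - 63) - 7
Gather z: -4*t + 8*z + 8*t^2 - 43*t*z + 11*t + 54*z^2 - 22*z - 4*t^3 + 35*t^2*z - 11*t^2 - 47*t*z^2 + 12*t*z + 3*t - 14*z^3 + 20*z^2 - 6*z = -4*t^3 - 3*t^2 + 10*t - 14*z^3 + z^2*(74 - 47*t) + z*(35*t^2 - 31*t - 20)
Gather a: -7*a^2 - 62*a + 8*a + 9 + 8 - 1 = -7*a^2 - 54*a + 16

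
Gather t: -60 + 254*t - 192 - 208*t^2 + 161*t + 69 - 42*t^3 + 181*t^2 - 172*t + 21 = -42*t^3 - 27*t^2 + 243*t - 162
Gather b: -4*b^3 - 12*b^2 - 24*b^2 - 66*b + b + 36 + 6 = -4*b^3 - 36*b^2 - 65*b + 42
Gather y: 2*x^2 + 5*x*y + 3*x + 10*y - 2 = 2*x^2 + 3*x + y*(5*x + 10) - 2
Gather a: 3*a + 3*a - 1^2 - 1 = 6*a - 2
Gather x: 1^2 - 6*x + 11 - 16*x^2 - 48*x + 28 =-16*x^2 - 54*x + 40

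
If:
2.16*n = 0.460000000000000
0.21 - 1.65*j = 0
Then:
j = 0.13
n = 0.21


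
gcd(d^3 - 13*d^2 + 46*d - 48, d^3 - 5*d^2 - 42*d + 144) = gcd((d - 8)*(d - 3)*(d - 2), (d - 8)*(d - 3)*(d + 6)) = d^2 - 11*d + 24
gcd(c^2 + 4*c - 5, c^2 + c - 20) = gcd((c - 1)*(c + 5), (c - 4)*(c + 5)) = c + 5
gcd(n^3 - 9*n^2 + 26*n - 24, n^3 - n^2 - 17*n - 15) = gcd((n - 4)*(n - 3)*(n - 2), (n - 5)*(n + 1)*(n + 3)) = 1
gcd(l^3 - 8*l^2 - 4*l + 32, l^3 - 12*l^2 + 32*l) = l - 8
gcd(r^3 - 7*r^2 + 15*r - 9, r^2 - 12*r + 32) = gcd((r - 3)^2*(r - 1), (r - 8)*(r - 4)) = 1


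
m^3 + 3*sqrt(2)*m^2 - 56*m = m*(m - 4*sqrt(2))*(m + 7*sqrt(2))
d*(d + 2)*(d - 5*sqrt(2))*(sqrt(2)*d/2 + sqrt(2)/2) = sqrt(2)*d^4/2 - 5*d^3 + 3*sqrt(2)*d^3/2 - 15*d^2 + sqrt(2)*d^2 - 10*d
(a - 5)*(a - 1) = a^2 - 6*a + 5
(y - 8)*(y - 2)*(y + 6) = y^3 - 4*y^2 - 44*y + 96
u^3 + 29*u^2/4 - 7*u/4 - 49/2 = (u - 7/4)*(u + 2)*(u + 7)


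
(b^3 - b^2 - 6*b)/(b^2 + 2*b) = b - 3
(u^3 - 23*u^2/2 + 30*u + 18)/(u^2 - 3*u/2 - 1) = (u^2 - 12*u + 36)/(u - 2)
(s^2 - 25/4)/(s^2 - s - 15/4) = (2*s + 5)/(2*s + 3)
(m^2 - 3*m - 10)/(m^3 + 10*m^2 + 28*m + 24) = (m - 5)/(m^2 + 8*m + 12)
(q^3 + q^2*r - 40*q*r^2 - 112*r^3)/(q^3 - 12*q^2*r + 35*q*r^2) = (q^2 + 8*q*r + 16*r^2)/(q*(q - 5*r))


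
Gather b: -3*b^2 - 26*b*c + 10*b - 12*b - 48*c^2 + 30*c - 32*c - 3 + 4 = -3*b^2 + b*(-26*c - 2) - 48*c^2 - 2*c + 1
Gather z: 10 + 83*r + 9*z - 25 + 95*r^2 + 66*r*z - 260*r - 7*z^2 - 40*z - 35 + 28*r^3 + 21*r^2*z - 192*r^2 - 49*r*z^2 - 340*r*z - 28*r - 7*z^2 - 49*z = 28*r^3 - 97*r^2 - 205*r + z^2*(-49*r - 14) + z*(21*r^2 - 274*r - 80) - 50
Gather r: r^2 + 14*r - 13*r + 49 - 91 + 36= r^2 + r - 6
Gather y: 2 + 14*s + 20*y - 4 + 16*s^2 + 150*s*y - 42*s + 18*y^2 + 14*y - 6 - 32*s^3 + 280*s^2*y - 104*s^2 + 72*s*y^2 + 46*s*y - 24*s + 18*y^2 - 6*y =-32*s^3 - 88*s^2 - 52*s + y^2*(72*s + 36) + y*(280*s^2 + 196*s + 28) - 8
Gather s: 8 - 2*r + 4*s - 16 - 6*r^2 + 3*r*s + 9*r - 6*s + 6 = -6*r^2 + 7*r + s*(3*r - 2) - 2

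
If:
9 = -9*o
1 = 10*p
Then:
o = -1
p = 1/10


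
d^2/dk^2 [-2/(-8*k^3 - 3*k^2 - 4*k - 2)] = 4*(-3*(8*k + 1)*(8*k^3 + 3*k^2 + 4*k + 2) + 4*(12*k^2 + 3*k + 2)^2)/(8*k^3 + 3*k^2 + 4*k + 2)^3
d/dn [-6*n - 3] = -6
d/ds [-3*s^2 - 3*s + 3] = -6*s - 3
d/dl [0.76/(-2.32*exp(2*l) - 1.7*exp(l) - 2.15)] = (3.5264*exp(l) + 1.292)*exp(l)/(2.32*exp(2*l) + 1.7*exp(l) + 2.15)^2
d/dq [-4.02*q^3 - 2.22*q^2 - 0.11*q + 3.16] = -12.06*q^2 - 4.44*q - 0.11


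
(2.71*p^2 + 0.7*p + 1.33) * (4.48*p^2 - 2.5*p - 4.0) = 12.1408*p^4 - 3.639*p^3 - 6.6316*p^2 - 6.125*p - 5.32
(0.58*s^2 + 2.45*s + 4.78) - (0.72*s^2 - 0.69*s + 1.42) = -0.14*s^2 + 3.14*s + 3.36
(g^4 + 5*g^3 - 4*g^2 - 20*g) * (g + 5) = g^5 + 10*g^4 + 21*g^3 - 40*g^2 - 100*g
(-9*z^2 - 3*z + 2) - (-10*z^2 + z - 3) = z^2 - 4*z + 5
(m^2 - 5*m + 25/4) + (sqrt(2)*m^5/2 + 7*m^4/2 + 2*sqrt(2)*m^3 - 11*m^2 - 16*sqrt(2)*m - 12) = sqrt(2)*m^5/2 + 7*m^4/2 + 2*sqrt(2)*m^3 - 10*m^2 - 16*sqrt(2)*m - 5*m - 23/4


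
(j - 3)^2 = j^2 - 6*j + 9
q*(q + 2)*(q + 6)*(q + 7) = q^4 + 15*q^3 + 68*q^2 + 84*q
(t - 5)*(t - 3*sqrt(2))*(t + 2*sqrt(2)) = t^3 - 5*t^2 - sqrt(2)*t^2 - 12*t + 5*sqrt(2)*t + 60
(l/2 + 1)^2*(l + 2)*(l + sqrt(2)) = l^4/4 + sqrt(2)*l^3/4 + 3*l^3/2 + 3*sqrt(2)*l^2/2 + 3*l^2 + 2*l + 3*sqrt(2)*l + 2*sqrt(2)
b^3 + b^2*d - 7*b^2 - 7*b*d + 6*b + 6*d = (b - 6)*(b - 1)*(b + d)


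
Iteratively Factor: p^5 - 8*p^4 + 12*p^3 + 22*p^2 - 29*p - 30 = (p - 2)*(p^4 - 6*p^3 + 22*p + 15) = (p - 2)*(p + 1)*(p^3 - 7*p^2 + 7*p + 15) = (p - 2)*(p + 1)^2*(p^2 - 8*p + 15) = (p - 3)*(p - 2)*(p + 1)^2*(p - 5)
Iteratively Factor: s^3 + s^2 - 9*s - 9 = (s + 1)*(s^2 - 9) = (s - 3)*(s + 1)*(s + 3)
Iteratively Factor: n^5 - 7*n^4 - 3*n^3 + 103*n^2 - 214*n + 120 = (n - 3)*(n^4 - 4*n^3 - 15*n^2 + 58*n - 40) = (n - 3)*(n - 2)*(n^3 - 2*n^2 - 19*n + 20) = (n - 3)*(n - 2)*(n - 1)*(n^2 - n - 20) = (n - 5)*(n - 3)*(n - 2)*(n - 1)*(n + 4)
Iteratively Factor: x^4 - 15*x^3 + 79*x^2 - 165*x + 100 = (x - 5)*(x^3 - 10*x^2 + 29*x - 20) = (x - 5)^2*(x^2 - 5*x + 4) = (x - 5)^2*(x - 1)*(x - 4)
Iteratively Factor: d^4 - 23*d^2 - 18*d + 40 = (d + 2)*(d^3 - 2*d^2 - 19*d + 20) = (d + 2)*(d + 4)*(d^2 - 6*d + 5) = (d - 5)*(d + 2)*(d + 4)*(d - 1)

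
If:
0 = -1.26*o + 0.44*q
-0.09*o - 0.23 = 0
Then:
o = -2.56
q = -7.32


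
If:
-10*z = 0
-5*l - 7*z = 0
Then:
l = 0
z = 0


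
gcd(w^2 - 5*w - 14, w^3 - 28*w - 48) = w + 2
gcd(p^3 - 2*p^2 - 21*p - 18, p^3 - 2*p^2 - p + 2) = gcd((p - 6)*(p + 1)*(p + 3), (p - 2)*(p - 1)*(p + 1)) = p + 1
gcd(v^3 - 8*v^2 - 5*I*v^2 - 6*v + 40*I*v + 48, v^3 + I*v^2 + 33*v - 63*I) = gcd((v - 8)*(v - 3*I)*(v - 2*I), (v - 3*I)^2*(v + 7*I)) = v - 3*I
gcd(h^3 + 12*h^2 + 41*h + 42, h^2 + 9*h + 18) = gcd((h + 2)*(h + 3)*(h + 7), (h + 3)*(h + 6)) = h + 3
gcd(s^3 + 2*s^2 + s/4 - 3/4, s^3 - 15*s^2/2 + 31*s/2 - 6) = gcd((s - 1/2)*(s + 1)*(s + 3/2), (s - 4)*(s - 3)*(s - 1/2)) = s - 1/2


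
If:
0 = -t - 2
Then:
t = -2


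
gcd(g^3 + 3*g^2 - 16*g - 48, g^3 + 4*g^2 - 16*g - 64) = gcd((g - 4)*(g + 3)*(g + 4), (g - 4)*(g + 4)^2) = g^2 - 16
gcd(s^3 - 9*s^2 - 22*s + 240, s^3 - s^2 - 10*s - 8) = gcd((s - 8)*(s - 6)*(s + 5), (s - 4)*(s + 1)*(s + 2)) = 1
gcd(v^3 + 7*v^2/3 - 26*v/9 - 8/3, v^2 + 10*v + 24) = 1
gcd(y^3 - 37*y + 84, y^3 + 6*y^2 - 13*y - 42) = y^2 + 4*y - 21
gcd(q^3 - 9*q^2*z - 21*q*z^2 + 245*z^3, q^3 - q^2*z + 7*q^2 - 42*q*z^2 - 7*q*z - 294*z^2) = -q + 7*z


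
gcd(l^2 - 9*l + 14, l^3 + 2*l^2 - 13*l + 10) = l - 2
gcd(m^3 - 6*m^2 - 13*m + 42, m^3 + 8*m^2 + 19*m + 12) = m + 3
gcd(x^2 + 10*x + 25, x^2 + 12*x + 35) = x + 5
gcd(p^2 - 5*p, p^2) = p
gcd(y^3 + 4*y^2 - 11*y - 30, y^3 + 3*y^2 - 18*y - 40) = y^2 + 7*y + 10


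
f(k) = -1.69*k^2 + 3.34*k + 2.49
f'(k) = 3.34 - 3.38*k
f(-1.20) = -3.95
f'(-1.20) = 7.40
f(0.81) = 4.09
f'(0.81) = 0.60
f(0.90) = 4.13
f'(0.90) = 0.30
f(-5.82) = -74.19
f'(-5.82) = 23.01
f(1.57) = 3.57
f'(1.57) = -1.97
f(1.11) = 4.12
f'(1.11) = -0.41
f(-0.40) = 0.88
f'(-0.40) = 4.69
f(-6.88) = -100.48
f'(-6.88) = 26.59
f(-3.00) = -22.74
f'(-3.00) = 13.48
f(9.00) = -104.34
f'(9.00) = -27.08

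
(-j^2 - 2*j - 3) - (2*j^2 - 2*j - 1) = -3*j^2 - 2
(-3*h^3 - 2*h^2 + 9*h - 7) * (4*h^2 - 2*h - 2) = -12*h^5 - 2*h^4 + 46*h^3 - 42*h^2 - 4*h + 14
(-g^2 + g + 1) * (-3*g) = 3*g^3 - 3*g^2 - 3*g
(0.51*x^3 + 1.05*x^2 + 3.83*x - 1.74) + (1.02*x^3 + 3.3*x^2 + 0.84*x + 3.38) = 1.53*x^3 + 4.35*x^2 + 4.67*x + 1.64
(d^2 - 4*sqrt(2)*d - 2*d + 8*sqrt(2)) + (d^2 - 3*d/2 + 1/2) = 2*d^2 - 4*sqrt(2)*d - 7*d/2 + 1/2 + 8*sqrt(2)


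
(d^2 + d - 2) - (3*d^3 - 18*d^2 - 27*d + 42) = -3*d^3 + 19*d^2 + 28*d - 44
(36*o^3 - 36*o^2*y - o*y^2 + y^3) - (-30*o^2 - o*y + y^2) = 36*o^3 - 36*o^2*y + 30*o^2 - o*y^2 + o*y + y^3 - y^2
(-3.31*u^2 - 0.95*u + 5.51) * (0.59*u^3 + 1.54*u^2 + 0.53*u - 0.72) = -1.9529*u^5 - 5.6579*u^4 + 0.0335999999999996*u^3 + 10.3651*u^2 + 3.6043*u - 3.9672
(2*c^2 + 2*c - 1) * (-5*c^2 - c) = -10*c^4 - 12*c^3 + 3*c^2 + c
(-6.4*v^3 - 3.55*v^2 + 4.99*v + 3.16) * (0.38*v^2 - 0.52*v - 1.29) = -2.432*v^5 + 1.979*v^4 + 11.9982*v^3 + 3.1855*v^2 - 8.0803*v - 4.0764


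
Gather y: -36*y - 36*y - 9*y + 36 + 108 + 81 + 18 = 243 - 81*y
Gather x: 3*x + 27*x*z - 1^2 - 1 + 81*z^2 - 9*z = x*(27*z + 3) + 81*z^2 - 9*z - 2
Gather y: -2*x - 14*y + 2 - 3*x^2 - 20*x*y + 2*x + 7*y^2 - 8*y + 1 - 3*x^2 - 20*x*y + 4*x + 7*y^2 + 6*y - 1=-6*x^2 + 4*x + 14*y^2 + y*(-40*x - 16) + 2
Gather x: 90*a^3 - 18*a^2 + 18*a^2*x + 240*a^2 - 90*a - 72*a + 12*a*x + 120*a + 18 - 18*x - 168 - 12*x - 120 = 90*a^3 + 222*a^2 - 42*a + x*(18*a^2 + 12*a - 30) - 270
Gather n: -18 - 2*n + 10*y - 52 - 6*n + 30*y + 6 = -8*n + 40*y - 64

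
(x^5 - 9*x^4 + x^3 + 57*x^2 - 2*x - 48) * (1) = x^5 - 9*x^4 + x^3 + 57*x^2 - 2*x - 48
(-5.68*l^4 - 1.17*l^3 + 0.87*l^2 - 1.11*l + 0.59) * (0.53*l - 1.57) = -3.0104*l^5 + 8.2975*l^4 + 2.298*l^3 - 1.9542*l^2 + 2.0554*l - 0.9263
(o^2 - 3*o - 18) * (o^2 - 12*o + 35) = o^4 - 15*o^3 + 53*o^2 + 111*o - 630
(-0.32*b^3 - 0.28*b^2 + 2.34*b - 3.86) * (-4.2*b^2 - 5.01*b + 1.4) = 1.344*b^5 + 2.7792*b^4 - 8.8732*b^3 + 4.0966*b^2 + 22.6146*b - 5.404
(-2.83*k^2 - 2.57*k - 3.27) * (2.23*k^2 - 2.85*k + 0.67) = -6.3109*k^4 + 2.3344*k^3 - 1.8637*k^2 + 7.5976*k - 2.1909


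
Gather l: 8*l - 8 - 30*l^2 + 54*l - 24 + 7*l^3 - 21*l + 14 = 7*l^3 - 30*l^2 + 41*l - 18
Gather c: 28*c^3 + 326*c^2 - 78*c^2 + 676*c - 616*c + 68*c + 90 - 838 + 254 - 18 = 28*c^3 + 248*c^2 + 128*c - 512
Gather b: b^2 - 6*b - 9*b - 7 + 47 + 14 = b^2 - 15*b + 54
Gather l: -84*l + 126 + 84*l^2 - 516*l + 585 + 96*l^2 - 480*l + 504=180*l^2 - 1080*l + 1215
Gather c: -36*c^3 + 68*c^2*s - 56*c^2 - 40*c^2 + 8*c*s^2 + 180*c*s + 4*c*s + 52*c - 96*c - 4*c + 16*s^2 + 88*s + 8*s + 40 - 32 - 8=-36*c^3 + c^2*(68*s - 96) + c*(8*s^2 + 184*s - 48) + 16*s^2 + 96*s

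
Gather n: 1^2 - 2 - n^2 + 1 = -n^2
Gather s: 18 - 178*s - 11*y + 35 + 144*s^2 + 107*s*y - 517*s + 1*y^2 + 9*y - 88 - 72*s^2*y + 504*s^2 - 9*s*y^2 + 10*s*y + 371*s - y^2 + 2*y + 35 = s^2*(648 - 72*y) + s*(-9*y^2 + 117*y - 324)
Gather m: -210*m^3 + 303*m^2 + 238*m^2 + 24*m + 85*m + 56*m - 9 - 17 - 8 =-210*m^3 + 541*m^2 + 165*m - 34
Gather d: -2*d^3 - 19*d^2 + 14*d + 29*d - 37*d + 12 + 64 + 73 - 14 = -2*d^3 - 19*d^2 + 6*d + 135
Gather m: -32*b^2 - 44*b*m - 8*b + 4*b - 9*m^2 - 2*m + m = -32*b^2 - 4*b - 9*m^2 + m*(-44*b - 1)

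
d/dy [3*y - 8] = 3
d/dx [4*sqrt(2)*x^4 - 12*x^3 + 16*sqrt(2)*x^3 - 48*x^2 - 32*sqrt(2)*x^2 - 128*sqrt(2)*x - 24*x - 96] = 16*sqrt(2)*x^3 - 36*x^2 + 48*sqrt(2)*x^2 - 96*x - 64*sqrt(2)*x - 128*sqrt(2) - 24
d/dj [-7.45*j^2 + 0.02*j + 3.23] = 0.02 - 14.9*j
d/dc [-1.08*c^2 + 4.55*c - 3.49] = 4.55 - 2.16*c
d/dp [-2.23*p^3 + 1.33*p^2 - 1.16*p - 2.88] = -6.69*p^2 + 2.66*p - 1.16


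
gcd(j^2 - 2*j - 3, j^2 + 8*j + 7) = j + 1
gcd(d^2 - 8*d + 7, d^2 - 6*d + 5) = d - 1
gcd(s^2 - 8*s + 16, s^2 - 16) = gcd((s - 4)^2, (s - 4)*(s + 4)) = s - 4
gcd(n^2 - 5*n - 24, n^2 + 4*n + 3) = n + 3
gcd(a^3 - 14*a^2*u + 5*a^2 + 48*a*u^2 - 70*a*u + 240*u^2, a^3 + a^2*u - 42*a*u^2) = -a + 6*u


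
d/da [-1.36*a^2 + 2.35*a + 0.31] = 2.35 - 2.72*a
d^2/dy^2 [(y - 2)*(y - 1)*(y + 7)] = 6*y + 8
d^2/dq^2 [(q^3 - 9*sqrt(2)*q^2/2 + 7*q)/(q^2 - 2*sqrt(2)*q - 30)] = 6*(9*q^3 - 75*sqrt(2)*q^2 + 1110*q - 1490*sqrt(2))/(q^6 - 6*sqrt(2)*q^5 - 66*q^4 + 344*sqrt(2)*q^3 + 1980*q^2 - 5400*sqrt(2)*q - 27000)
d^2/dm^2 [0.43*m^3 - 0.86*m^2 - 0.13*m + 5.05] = 2.58*m - 1.72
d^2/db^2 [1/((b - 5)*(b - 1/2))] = 4*(4*(b - 5)^2 + 2*(b - 5)*(2*b - 1) + (2*b - 1)^2)/((b - 5)^3*(2*b - 1)^3)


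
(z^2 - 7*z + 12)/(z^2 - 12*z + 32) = (z - 3)/(z - 8)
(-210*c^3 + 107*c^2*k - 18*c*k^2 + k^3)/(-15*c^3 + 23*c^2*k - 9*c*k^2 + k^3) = (42*c^2 - 13*c*k + k^2)/(3*c^2 - 4*c*k + k^2)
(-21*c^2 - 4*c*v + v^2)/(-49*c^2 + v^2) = (3*c + v)/(7*c + v)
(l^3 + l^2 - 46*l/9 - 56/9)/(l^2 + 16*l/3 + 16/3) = (3*l^2 - l - 14)/(3*(l + 4))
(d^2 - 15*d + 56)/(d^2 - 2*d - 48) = (d - 7)/(d + 6)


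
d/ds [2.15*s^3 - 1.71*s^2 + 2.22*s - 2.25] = 6.45*s^2 - 3.42*s + 2.22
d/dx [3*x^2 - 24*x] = 6*x - 24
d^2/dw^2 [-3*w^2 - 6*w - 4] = -6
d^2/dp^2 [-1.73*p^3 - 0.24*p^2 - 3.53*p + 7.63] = -10.38*p - 0.48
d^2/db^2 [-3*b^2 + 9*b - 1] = -6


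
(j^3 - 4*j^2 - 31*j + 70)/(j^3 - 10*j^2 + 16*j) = (j^2 - 2*j - 35)/(j*(j - 8))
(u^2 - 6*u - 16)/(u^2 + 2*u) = (u - 8)/u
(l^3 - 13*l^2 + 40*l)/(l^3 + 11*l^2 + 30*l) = (l^2 - 13*l + 40)/(l^2 + 11*l + 30)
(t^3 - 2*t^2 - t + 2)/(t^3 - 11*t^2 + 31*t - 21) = (t^2 - t - 2)/(t^2 - 10*t + 21)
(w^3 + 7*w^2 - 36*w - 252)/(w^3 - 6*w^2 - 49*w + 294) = (w + 6)/(w - 7)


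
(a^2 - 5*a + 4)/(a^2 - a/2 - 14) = 2*(a - 1)/(2*a + 7)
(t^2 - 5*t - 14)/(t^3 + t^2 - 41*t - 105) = (t + 2)/(t^2 + 8*t + 15)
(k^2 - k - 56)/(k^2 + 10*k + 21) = (k - 8)/(k + 3)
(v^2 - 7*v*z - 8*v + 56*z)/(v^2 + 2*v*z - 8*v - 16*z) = (v - 7*z)/(v + 2*z)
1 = 1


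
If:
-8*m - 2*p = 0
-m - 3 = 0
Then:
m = -3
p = 12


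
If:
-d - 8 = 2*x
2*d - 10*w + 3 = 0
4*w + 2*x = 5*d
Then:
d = -17/13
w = 1/26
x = -87/26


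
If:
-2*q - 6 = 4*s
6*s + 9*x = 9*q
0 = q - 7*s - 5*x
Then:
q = 33/13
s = -36/13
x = 57/13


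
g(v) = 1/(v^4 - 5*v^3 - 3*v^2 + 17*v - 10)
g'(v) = (-4*v^3 + 15*v^2 + 6*v - 17)/(v^4 - 5*v^3 - 3*v^2 + 17*v - 10)^2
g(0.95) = -33.48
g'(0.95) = -1336.11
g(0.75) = -1.37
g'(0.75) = -10.78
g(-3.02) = 0.01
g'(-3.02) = 0.01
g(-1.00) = -0.04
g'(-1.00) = -0.01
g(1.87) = -0.11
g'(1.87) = 0.24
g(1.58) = -0.24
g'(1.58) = 0.83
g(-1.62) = -0.06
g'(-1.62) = 0.10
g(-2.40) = 0.03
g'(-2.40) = 0.09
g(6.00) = 0.00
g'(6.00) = -0.00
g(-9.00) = 0.00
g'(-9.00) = 0.00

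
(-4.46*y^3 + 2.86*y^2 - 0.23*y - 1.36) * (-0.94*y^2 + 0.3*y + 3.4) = 4.1924*y^5 - 4.0264*y^4 - 14.0898*y^3 + 10.9334*y^2 - 1.19*y - 4.624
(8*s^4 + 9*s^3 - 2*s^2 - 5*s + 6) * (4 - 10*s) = -80*s^5 - 58*s^4 + 56*s^3 + 42*s^2 - 80*s + 24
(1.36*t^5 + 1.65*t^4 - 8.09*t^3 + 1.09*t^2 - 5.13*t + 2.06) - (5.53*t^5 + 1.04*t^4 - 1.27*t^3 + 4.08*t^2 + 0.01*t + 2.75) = -4.17*t^5 + 0.61*t^4 - 6.82*t^3 - 2.99*t^2 - 5.14*t - 0.69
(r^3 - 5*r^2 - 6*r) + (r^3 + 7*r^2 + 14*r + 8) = 2*r^3 + 2*r^2 + 8*r + 8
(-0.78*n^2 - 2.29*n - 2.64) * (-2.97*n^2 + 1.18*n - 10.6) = 2.3166*n^4 + 5.8809*n^3 + 13.4066*n^2 + 21.1588*n + 27.984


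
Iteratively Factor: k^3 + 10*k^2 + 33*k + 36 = (k + 4)*(k^2 + 6*k + 9) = (k + 3)*(k + 4)*(k + 3)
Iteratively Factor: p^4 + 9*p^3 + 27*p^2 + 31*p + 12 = (p + 3)*(p^3 + 6*p^2 + 9*p + 4) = (p + 1)*(p + 3)*(p^2 + 5*p + 4) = (p + 1)*(p + 3)*(p + 4)*(p + 1)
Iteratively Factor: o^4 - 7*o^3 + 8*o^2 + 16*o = (o + 1)*(o^3 - 8*o^2 + 16*o) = (o - 4)*(o + 1)*(o^2 - 4*o) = (o - 4)^2*(o + 1)*(o)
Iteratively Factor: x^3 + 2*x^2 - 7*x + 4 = (x - 1)*(x^2 + 3*x - 4) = (x - 1)*(x + 4)*(x - 1)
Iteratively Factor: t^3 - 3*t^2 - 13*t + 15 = (t + 3)*(t^2 - 6*t + 5) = (t - 5)*(t + 3)*(t - 1)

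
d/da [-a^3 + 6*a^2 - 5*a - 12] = -3*a^2 + 12*a - 5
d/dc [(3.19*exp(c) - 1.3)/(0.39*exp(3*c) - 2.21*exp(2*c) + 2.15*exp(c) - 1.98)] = (-2.4882*exp(3*c) + 8.5709*exp(2*c) - 5.746*exp(c) - 3.5212)*exp(c)/(0.1521*exp(6*c) - 1.7238*exp(5*c) + 6.5611*exp(4*c) - 11.0474*exp(3*c) + 13.3741*exp(2*c) - 8.514*exp(c) + 3.9204)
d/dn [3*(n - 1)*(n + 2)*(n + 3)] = 9*n^2 + 24*n + 3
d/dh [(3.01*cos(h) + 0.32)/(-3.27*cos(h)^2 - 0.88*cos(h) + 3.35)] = (9.8427*sin(h)^2 - 2.0928*cos(h) - 20.2078)*sin(h)/(3.27*cos(h)^2 + 0.88*cos(h) - 3.35)^2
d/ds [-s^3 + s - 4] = 1 - 3*s^2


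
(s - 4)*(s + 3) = s^2 - s - 12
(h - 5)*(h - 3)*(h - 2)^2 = h^4 - 12*h^3 + 51*h^2 - 92*h + 60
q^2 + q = q*(q + 1)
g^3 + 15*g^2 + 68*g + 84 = (g + 2)*(g + 6)*(g + 7)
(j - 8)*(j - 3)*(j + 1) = j^3 - 10*j^2 + 13*j + 24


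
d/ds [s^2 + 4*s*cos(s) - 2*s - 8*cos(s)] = -4*s*sin(s) + 2*s + 8*sin(s) + 4*cos(s) - 2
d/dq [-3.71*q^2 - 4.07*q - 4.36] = -7.42*q - 4.07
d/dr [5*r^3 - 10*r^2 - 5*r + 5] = 15*r^2 - 20*r - 5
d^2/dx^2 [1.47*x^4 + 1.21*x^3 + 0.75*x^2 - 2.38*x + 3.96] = 17.64*x^2 + 7.26*x + 1.5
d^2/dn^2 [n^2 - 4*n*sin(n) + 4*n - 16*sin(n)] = 4*n*sin(n) + 16*sin(n) - 8*cos(n) + 2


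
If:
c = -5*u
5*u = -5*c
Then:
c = 0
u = 0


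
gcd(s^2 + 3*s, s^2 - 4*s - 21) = s + 3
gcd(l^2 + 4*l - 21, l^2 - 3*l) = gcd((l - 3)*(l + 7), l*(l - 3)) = l - 3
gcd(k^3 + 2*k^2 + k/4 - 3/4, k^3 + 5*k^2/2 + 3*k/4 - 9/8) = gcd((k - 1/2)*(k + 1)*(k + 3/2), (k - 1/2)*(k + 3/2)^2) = k^2 + k - 3/4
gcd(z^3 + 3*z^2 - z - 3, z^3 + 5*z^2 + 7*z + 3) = z^2 + 4*z + 3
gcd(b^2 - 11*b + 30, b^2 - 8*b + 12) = b - 6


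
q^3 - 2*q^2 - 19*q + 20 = (q - 5)*(q - 1)*(q + 4)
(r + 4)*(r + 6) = r^2 + 10*r + 24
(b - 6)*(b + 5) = b^2 - b - 30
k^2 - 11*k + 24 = (k - 8)*(k - 3)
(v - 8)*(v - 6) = v^2 - 14*v + 48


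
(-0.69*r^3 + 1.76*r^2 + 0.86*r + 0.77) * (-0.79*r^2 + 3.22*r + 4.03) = 0.5451*r^5 - 3.6122*r^4 + 2.2071*r^3 + 9.2537*r^2 + 5.9452*r + 3.1031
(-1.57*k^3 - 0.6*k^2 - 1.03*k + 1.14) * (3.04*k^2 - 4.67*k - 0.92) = -4.7728*k^5 + 5.5079*k^4 + 1.1152*k^3 + 8.8277*k^2 - 4.3762*k - 1.0488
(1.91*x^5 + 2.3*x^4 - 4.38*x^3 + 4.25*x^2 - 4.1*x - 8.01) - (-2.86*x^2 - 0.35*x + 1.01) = 1.91*x^5 + 2.3*x^4 - 4.38*x^3 + 7.11*x^2 - 3.75*x - 9.02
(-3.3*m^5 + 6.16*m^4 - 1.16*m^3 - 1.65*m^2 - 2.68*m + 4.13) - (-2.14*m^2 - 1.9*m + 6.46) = -3.3*m^5 + 6.16*m^4 - 1.16*m^3 + 0.49*m^2 - 0.78*m - 2.33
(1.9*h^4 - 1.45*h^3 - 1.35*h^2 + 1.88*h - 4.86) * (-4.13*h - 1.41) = -7.847*h^5 + 3.3095*h^4 + 7.62*h^3 - 5.8609*h^2 + 17.421*h + 6.8526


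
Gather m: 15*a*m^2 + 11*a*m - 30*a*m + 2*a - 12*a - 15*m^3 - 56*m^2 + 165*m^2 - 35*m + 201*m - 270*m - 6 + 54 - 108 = -10*a - 15*m^3 + m^2*(15*a + 109) + m*(-19*a - 104) - 60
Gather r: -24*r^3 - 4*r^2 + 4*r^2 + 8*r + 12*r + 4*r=-24*r^3 + 24*r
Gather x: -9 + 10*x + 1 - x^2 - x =-x^2 + 9*x - 8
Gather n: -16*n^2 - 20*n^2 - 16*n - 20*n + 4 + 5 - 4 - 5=-36*n^2 - 36*n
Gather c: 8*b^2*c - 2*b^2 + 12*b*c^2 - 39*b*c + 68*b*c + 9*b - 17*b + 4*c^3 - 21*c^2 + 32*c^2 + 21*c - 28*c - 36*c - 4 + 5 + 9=-2*b^2 - 8*b + 4*c^3 + c^2*(12*b + 11) + c*(8*b^2 + 29*b - 43) + 10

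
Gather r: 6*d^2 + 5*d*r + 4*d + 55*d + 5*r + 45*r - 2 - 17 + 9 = 6*d^2 + 59*d + r*(5*d + 50) - 10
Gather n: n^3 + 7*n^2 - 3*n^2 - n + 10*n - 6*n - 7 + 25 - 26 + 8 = n^3 + 4*n^2 + 3*n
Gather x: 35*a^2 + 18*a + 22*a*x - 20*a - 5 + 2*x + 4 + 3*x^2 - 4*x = 35*a^2 - 2*a + 3*x^2 + x*(22*a - 2) - 1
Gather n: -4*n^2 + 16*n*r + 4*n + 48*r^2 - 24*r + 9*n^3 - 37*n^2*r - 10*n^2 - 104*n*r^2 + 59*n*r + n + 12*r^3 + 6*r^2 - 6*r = 9*n^3 + n^2*(-37*r - 14) + n*(-104*r^2 + 75*r + 5) + 12*r^3 + 54*r^2 - 30*r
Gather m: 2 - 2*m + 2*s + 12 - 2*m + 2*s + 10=-4*m + 4*s + 24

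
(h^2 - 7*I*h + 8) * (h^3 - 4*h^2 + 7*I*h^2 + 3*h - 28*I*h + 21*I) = h^5 - 4*h^4 + 60*h^3 - 228*h^2 + 56*I*h^2 + 171*h - 224*I*h + 168*I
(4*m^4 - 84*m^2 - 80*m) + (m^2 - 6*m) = 4*m^4 - 83*m^2 - 86*m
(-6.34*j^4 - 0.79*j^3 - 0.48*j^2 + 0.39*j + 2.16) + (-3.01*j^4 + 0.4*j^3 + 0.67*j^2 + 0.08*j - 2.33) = -9.35*j^4 - 0.39*j^3 + 0.19*j^2 + 0.47*j - 0.17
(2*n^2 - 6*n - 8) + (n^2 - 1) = 3*n^2 - 6*n - 9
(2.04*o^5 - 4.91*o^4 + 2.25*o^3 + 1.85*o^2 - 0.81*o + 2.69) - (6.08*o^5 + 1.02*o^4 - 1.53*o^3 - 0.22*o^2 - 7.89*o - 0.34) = -4.04*o^5 - 5.93*o^4 + 3.78*o^3 + 2.07*o^2 + 7.08*o + 3.03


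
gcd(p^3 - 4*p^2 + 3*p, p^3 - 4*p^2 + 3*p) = p^3 - 4*p^2 + 3*p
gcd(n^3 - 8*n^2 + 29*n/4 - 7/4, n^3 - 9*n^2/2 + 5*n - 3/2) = n - 1/2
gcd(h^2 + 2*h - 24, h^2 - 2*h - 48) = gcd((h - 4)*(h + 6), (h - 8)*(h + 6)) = h + 6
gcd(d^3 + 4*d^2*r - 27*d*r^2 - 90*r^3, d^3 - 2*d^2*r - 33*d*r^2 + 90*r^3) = -d^2 - d*r + 30*r^2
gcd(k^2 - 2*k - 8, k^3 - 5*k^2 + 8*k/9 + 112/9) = k - 4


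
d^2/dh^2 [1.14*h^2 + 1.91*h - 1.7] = 2.28000000000000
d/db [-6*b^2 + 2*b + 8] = 2 - 12*b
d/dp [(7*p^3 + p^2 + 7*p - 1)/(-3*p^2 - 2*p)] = (-21*p^4 - 28*p^3 + 19*p^2 - 6*p - 2)/(p^2*(9*p^2 + 12*p + 4))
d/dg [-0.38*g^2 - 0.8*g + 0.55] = -0.76*g - 0.8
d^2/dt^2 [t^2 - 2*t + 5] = 2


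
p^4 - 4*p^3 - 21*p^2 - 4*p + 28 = (p - 7)*(p - 1)*(p + 2)^2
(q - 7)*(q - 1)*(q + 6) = q^3 - 2*q^2 - 41*q + 42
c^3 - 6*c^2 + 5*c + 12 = (c - 4)*(c - 3)*(c + 1)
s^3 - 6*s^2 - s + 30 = (s - 5)*(s - 3)*(s + 2)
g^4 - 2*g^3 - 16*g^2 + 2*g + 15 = (g - 5)*(g - 1)*(g + 1)*(g + 3)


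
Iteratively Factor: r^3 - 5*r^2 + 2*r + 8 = (r - 4)*(r^2 - r - 2) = (r - 4)*(r + 1)*(r - 2)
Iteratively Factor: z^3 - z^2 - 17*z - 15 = (z + 3)*(z^2 - 4*z - 5) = (z + 1)*(z + 3)*(z - 5)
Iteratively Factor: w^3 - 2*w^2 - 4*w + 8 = (w - 2)*(w^2 - 4) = (w - 2)*(w + 2)*(w - 2)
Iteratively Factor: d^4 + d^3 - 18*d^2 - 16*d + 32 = (d - 1)*(d^3 + 2*d^2 - 16*d - 32) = (d - 1)*(d + 2)*(d^2 - 16) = (d - 4)*(d - 1)*(d + 2)*(d + 4)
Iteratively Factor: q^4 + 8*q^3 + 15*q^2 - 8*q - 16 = (q + 4)*(q^3 + 4*q^2 - q - 4) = (q - 1)*(q + 4)*(q^2 + 5*q + 4) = (q - 1)*(q + 4)^2*(q + 1)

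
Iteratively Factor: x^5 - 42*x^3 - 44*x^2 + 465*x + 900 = (x - 5)*(x^4 + 5*x^3 - 17*x^2 - 129*x - 180) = (x - 5)*(x + 3)*(x^3 + 2*x^2 - 23*x - 60) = (x - 5)*(x + 3)*(x + 4)*(x^2 - 2*x - 15) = (x - 5)*(x + 3)^2*(x + 4)*(x - 5)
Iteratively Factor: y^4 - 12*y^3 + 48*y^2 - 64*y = (y - 4)*(y^3 - 8*y^2 + 16*y) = (y - 4)^2*(y^2 - 4*y) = y*(y - 4)^2*(y - 4)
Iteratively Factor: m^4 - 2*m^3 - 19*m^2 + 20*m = (m - 1)*(m^3 - m^2 - 20*m) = m*(m - 1)*(m^2 - m - 20) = m*(m - 1)*(m + 4)*(m - 5)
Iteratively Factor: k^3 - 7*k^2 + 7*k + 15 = (k - 5)*(k^2 - 2*k - 3) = (k - 5)*(k - 3)*(k + 1)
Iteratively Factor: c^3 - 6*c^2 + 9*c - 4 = (c - 4)*(c^2 - 2*c + 1) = (c - 4)*(c - 1)*(c - 1)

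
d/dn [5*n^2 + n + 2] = 10*n + 1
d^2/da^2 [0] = 0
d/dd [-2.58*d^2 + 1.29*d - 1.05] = 1.29 - 5.16*d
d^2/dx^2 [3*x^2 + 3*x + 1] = 6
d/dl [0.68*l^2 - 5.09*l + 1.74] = 1.36*l - 5.09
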